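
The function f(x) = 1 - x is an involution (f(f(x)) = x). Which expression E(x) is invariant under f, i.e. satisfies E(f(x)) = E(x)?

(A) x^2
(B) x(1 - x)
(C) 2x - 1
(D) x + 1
B

Replace x by f(x) = 1 - x in each option and simplify. As a quick numerical cross-check, also compare E(3) with E(f(3)) = E(-2).

(A) x^2  ->  (1 - x)^2 = (x - 1)^2; check: E(3) = 9 but E(-2) = 4.   [not invariant]
(B) x(1 - x)  ->  (1 - x)(1 - (1 - x)), which simplifies back to x(1 - x); check: E(3) = -6, E(-2) = -6.   [invariant]
(C) 2x - 1  ->  2(1 - x) - 1 = 1 - 2x; check: E(3) = 5 but E(-2) = -5.   [not invariant]
(D) x + 1  ->  (1 - x) + 1 = 2 - x; check: E(3) = 4 but E(-2) = -1.   [not invariant]

Only (B) is unchanged. E is symmetric under swapping x with f(x) = 1 - x, which is exactly what an involution does.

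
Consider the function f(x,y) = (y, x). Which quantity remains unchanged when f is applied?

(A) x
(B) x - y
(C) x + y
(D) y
C

For f(x,y) = (y, x):
After applying f: x' = y, y' = x. So x' + y' = y + x = x + y.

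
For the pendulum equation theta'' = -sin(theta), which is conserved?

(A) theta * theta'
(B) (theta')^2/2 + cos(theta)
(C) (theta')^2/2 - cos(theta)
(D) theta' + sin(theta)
C

A first integral I satisfies dI/dt = 0 along every solution. Differentiate each option and use the equation of motion:
(A) d/dt[theta * theta'] = (theta')^2 + theta theta'' = (theta')^2 - theta sin(theta), not identically 0
(B) d/dt[(theta')^2/2 + cos(theta)] = theta' theta'' - sin(theta) theta' = -2 theta' sin(theta), not identically 0
(C) d/dt[(theta')^2/2 - cos(theta)] = theta' theta'' + sin(theta) theta' = theta'(-sin(theta)) + theta' sin(theta) = 0
(D) d/dt[theta' + sin(theta)] = theta'' + cos(theta) theta' = -sin(theta) + theta' cos(theta), not identically 0

Only (C) has zero time-derivative. This is the total energy: kinetic (theta')^2/2 plus potential -cos(theta).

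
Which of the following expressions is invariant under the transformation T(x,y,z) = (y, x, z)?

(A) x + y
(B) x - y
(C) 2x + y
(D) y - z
A

Apply T(x,y,z) = (y, x, z) to each option, i.e. replace (x, y, z) by the transformed coordinates.
Substitute the transformed coordinates into each option and compare with the original:
(A) x + y  ->  (y) + (x) = x + y   [equals x + y: invariant]
(B) x - y  ->  (y) - (x) = -x + y   [differs from x - y: not invariant]
(C) 2x + y  ->  2(y) + (x) = x + 2y   [differs from 2x + y: not invariant]
(D) y - z  ->  (x) - (z) = x - z   [differs from y - z: not invariant]

Only option (A), x + y, is unchanged by the transformation.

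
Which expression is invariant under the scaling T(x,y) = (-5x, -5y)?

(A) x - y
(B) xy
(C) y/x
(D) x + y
C

Under the uniform scaling T(x,y) = (-5x, -5y):
Substitute the transformed coordinates into each option and compare with the original:
(A) x - y  ->  (-5x) - (-5y) = -5x + 5y   [differs from x - y: not invariant]
(B) xy  ->  (-5x)(-5y) = 25xy   [differs from xy: not invariant]
(C) y/x  ->  (-5y)/(-5x) = y/x   [equals y/x: invariant]
(D) x + y  ->  (-5x) + (-5y) = -5x - 5y   [differs from x + y: not invariant]

Only option (C), y/x, is unchanged by the transformation.
The common factor -5 cancels in a ratio of coordinates, while sums, products and sums of squares pick up factors of -5 or 25.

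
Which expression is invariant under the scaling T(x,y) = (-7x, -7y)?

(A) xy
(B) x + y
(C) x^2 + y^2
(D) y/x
D

Under the uniform scaling T(x,y) = (-7x, -7y):
Substitute the transformed coordinates into each option and compare with the original:
(A) xy  ->  (-7x)(-7y) = 49xy   [differs from xy: not invariant]
(B) x + y  ->  (-7x) + (-7y) = -7x - 7y   [differs from x + y: not invariant]
(C) x^2 + y^2  ->  (-7x)^2 + (-7y)^2 = 49x^2 + 49y^2   [differs from x^2 + y^2: not invariant]
(D) y/x  ->  (-7y)/(-7x) = y/x   [equals y/x: invariant]

Only option (D), y/x, is unchanged by the transformation.
The common factor -7 cancels in a ratio of coordinates, while sums, products and sums of squares pick up factors of -7 or 49.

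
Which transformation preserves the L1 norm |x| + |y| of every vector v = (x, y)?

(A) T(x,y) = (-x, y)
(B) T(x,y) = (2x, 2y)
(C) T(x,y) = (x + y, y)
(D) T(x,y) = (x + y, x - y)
A

A transformation preserves a norm if ||T(v)|| = ||v|| for every v; a single vector where the norm changes rules an option out.

(A) T(x,y) = (-x, y): preserves the norm -- it only permutes the coordinates and/or flips signs, which leaves |x| + |y| unchanged.
(B) T(x,y) = (2x, 2y): v = (1, 0) has norm |1| + |0| = 1, but T(v) = (2, 0) has norm 2 -- not preserved.
(C) T(x,y) = (x + y, y): v = (0, 1) has norm |0| + |1| = 1, but T(v) = (1, 1) has norm 2 -- not preserved.
(D) T(x,y) = (x + y, x - y): v = (1, 0) has norm |1| + |0| = 1, but T(v) = (1, 1) has norm 2 -- not preserved.

Therefore the answer is (A).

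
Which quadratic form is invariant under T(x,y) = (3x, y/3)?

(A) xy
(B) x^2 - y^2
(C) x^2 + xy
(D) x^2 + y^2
A

T multiplies x by 3 and divides y by 3.
Substitute the transformed coordinates into each option and compare with the original:
(A) xy  ->  (3x)(y/3) = xy   [equals xy: invariant]
(B) x^2 - y^2  ->  (3x)^2 - (y/3)^2 = 9x^2 - y^2/9   [differs from x^2 - y^2: not invariant]
(C) x^2 + xy  ->  (3x)^2 + (3x)(y/3) = 9x^2 + xy   [differs from x^2 + xy: not invariant]
(D) x^2 + y^2  ->  (3x)^2 + (y/3)^2 = 9x^2 + y^2/9   [differs from x^2 + y^2: not invariant]

Only option (A), xy, is unchanged by the transformation.
The factors 3 and 1/3 cancel only in the pure product xy.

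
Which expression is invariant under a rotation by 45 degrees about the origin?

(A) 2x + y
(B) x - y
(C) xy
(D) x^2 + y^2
D

A rotation by 45 degrees sends (x, y) to (sqrt(2)x/2 - sqrt(2)y/2, sqrt(2)x/2 + sqrt(2)y/2).
Substitute the transformed coordinates into each option and compare with the original:
(A) 2x + y  ->  2(sqrt(2)x/2 - sqrt(2)y/2) + (sqrt(2)x/2 + sqrt(2)y/2) = 3sqrt(2)x/2 - sqrt(2)y/2   [differs from 2x + y: not invariant]
(B) x - y  ->  (sqrt(2)x/2 - sqrt(2)y/2) - (sqrt(2)x/2 + sqrt(2)y/2) = -sqrt(2)y   [differs from x - y: not invariant]
(C) xy  ->  (sqrt(2)x/2 - sqrt(2)y/2)(sqrt(2)x/2 + sqrt(2)y/2) = x^2/2 - y^2/2   [differs from xy: not invariant]
(D) x^2 + y^2  ->  (sqrt(2)x/2 - sqrt(2)y/2)^2 + (sqrt(2)x/2 + sqrt(2)y/2)^2 = x^2 + y^2   [equals x^2 + y^2: invariant]

Only option (D), x^2 + y^2, is unchanged by the transformation.
Geometrically, x^2 + y^2 is the squared distance from the origin, which every rotation about the origin preserves.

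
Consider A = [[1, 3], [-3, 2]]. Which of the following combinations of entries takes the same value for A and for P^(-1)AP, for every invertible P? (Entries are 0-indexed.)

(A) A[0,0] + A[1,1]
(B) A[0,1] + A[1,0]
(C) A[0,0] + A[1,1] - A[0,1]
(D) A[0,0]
A

A[0,0] + A[1,1] is the trace of A. By the cyclic property of the trace, tr(P^(-1)AP) = tr(APP^(-1)) = tr(A), so it is the same for every matrix similar to A.

The other combinations are not similarity invariants. For example, take P = [[1, -1], [0, 1]] (det P = 1), so P^(-1) = [[1, 1], [0, 1]] and
B = P^(-1)AP = [[-2, 7], [-3, 5]].
Evaluating each option on A and on B:
(A) A[0,0] + A[1,1]: 3 for A, 3 for B -> unchanged
(B) A[0,1] + A[1,0]: 0 for A, 4 for B -> changes
(C) A[0,0] + A[1,1] - A[0,1]: 0 for A, -4 for B -> changes
(D) A[0,0]: 1 for A, -2 for B -> changes

Only (A) A[0,0] + A[1,1] = 3 survives (and it does so for every P, not just this one), so it is the invariant.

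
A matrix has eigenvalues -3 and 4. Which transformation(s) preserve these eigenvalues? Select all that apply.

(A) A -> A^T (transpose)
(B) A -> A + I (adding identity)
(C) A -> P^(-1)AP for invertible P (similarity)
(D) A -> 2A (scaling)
A and C

Eigenvalues are preserved by:
1. Similarity transformations: A -> P^(-1)AP (same characteristic polynomial)
2. Transpose: A^T has the same eigenvalues as A

Eigenvalues are NOT preserved by:
- Adding identity: eigenvalues become -3+1, 4+1
- Scaling: eigenvalues become -6, 8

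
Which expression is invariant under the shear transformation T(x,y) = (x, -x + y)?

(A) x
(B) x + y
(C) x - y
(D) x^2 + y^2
A

Under the shear T(x,y) = (x, -x + y):
Substitute the transformed coordinates into each option and compare with the original:
(A) x  ->  (x) = x   [equals x: invariant]
(B) x + y  ->  (x) + (-x + y) = y   [differs from x + y: not invariant]
(C) x - y  ->  (x) - (-x + y) = 2x - y   [differs from x - y: not invariant]
(D) x^2 + y^2  ->  (x)^2 + (-x + y)^2 = 2x^2 - 2xy + y^2   [differs from x^2 + y^2: not invariant]

Only option (A), x, is unchanged by the transformation.
A vertical shear moves points parallel to the y-axis, so the x-coordinate (and any function of x alone) is unchanged.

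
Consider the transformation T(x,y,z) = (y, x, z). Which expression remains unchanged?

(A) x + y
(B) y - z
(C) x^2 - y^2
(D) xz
A

Apply T(x,y,z) = (y, x, z) to each option, i.e. replace (x, y, z) by the transformed coordinates.
Substitute the transformed coordinates into each option and compare with the original:
(A) x + y  ->  (y) + (x) = x + y   [equals x + y: invariant]
(B) y - z  ->  (x) - (z) = x - z   [differs from y - z: not invariant]
(C) x^2 - y^2  ->  (y)^2 - (x)^2 = -x^2 + y^2   [differs from x^2 - y^2: not invariant]
(D) xz  ->  (y)(z) = yz   [differs from xz: not invariant]

Only option (A), x + y, is unchanged by the transformation.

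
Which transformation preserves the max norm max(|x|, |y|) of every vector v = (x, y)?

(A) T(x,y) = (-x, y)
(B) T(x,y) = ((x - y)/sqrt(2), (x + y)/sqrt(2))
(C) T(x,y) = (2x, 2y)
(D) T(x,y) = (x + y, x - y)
A

A transformation preserves a norm if ||T(v)|| = ||v|| for every v; a single vector where the norm changes rules an option out.

(A) T(x,y) = (-x, y): preserves the norm -- it only permutes the coordinates and/or flips signs, which leaves max(|x|, |y|) unchanged.
(B) T(x,y) = ((x - y)/sqrt(2), (x + y)/sqrt(2)): v = (1, 0) has norm max(|1|, |0|) = 1, but T(v) = (sqrt(2)/2, sqrt(2)/2) has norm sqrt(2)/2 -- not preserved.
(C) T(x,y) = (2x, 2y): v = (1, 0) has norm max(|1|, |0|) = 1, but T(v) = (2, 0) has norm 2 -- not preserved.
(D) T(x,y) = (x + y, x - y): v = (1, 1) has norm max(|1|, |1|) = 1, but T(v) = (2, 0) has norm 2 -- not preserved.

Therefore the answer is (A).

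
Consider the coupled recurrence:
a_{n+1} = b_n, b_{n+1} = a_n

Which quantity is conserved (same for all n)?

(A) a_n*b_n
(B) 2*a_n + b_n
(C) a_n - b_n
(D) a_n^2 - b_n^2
A

Replace a_n by a_{n+1} = b_n and b_n by b_{n+1} = a_n in each option and simplify:
(A) a_n*b_n  ->  (b_n)*(a_n) = a_n*b_n   [conserved]
(B) 2*a_n + b_n  ->  2*(b_n) + (a_n) = a_n + 2*b_n   [not conserved]
(C) a_n - b_n  ->  (b_n) - (a_n) = -a_n + b_n   [not conserved]
(D) a_n^2 - b_n^2  ->  (b_n)^2 - (a_n)^2 = -a_n^2 + b_n^2   [not conserved]

Only (A) a_n*b_n returns to itself after one step, so it is the conserved quantity.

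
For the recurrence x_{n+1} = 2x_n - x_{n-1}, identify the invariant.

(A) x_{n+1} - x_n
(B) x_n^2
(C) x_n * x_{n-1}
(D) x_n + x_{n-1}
A

For the recurrence x_{n+1} = 2x_n - x_{n-1}:

If x_{n+1} = 2x_n - x_{n-1}, then:
x_{n+1} - x_n = x_n - x_{n-1}
The first difference is constant throughout the sequence.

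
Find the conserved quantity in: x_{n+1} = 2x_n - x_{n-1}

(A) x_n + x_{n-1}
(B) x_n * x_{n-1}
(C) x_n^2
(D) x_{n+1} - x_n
D

For the recurrence x_{n+1} = 2x_n - x_{n-1}:

If x_{n+1} = 2x_n - x_{n-1}, then:
x_{n+1} - x_n = x_n - x_{n-1}
The first difference is constant throughout the sequence.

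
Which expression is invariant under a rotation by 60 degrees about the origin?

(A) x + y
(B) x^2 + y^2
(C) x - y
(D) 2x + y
B

A rotation by 60 degrees sends (x, y) to (x/2 - sqrt(3)y/2, sqrt(3)x/2 + y/2).
Substitute the transformed coordinates into each option and compare with the original:
(A) x + y  ->  (x/2 - sqrt(3)y/2) + (sqrt(3)x/2 + y/2) = x/2 + sqrt(3)x/2 - sqrt(3)y/2 + y/2   [differs from x + y: not invariant]
(B) x^2 + y^2  ->  (x/2 - sqrt(3)y/2)^2 + (sqrt(3)x/2 + y/2)^2 = x^2 + y^2   [equals x^2 + y^2: invariant]
(C) x - y  ->  (x/2 - sqrt(3)y/2) - (sqrt(3)x/2 + y/2) = -sqrt(3)x/2 + x/2 - sqrt(3)y/2 - y/2   [differs from x - y: not invariant]
(D) 2x + y  ->  2(x/2 - sqrt(3)y/2) + (sqrt(3)x/2 + y/2) = sqrt(3)x/2 + x - sqrt(3)y + y/2   [differs from 2x + y: not invariant]

Only option (B), x^2 + y^2, is unchanged by the transformation.
Geometrically, x^2 + y^2 is the squared distance from the origin, which every rotation about the origin preserves.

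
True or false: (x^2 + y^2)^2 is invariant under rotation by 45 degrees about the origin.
True

Applying rotation by 45 degrees: x' = x*cos(45 degrees) - y*sin(45 degrees) = sqrt(2)x/2 - sqrt(2)y/2, y' = x*sin(45 degrees) + y*cos(45 degrees) = sqrt(2)x/2 + sqrt(2)y/2

Substituting into (x^2 + y^2)^2:
((sqrt(2)x/2 - sqrt(2)y/2)^2 + (sqrt(2)x/2 + sqrt(2)y/2)^2)^2
= x^4 + 2x^2y^2 + y^4 = (x^2 + y^2)^2

This equals the original expression (x^2 + y^2)^2, so it IS invariant.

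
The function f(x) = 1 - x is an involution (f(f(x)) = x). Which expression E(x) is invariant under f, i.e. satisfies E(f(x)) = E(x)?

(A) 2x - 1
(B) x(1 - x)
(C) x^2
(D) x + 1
B

Replace x by f(x) = 1 - x in each option and simplify. As a quick numerical cross-check, also compare E(5) with E(f(5)) = E(-4).

(A) 2x - 1  ->  2(1 - x) - 1 = 1 - 2x; check: E(5) = 9 but E(-4) = -9.   [not invariant]
(B) x(1 - x)  ->  (1 - x)(1 - (1 - x)), which simplifies back to x(1 - x); check: E(5) = -20, E(-4) = -20.   [invariant]
(C) x^2  ->  (1 - x)^2 = (x - 1)^2; check: E(5) = 25 but E(-4) = 16.   [not invariant]
(D) x + 1  ->  (1 - x) + 1 = 2 - x; check: E(5) = 6 but E(-4) = -3.   [not invariant]

Only (B) is unchanged. E is symmetric under swapping x with f(x) = 1 - x, which is exactly what an involution does.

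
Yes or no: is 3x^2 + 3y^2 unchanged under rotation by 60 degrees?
Yes

Applying rotation by 60 degrees: x' = x*cos(60 degrees) - y*sin(60 degrees) = x/2 - sqrt(3)y/2, y' = x*sin(60 degrees) + y*cos(60 degrees) = sqrt(3)x/2 + y/2

Substituting into 3x^2 + 3y^2:
3(x/2 - sqrt(3)y/2)^2 + 3(sqrt(3)x/2 + y/2)^2
= 3x^2 + 3y^2

This equals the original expression 3x^2 + 3y^2, so it IS invariant.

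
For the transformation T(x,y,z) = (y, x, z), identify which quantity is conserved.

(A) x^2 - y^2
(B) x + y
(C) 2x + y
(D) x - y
B

Apply T(x,y,z) = (y, x, z) to each option, i.e. replace (x, y, z) by the transformed coordinates.
Substitute the transformed coordinates into each option and compare with the original:
(A) x^2 - y^2  ->  (y)^2 - (x)^2 = -x^2 + y^2   [differs from x^2 - y^2: not invariant]
(B) x + y  ->  (y) + (x) = x + y   [equals x + y: invariant]
(C) 2x + y  ->  2(y) + (x) = x + 2y   [differs from 2x + y: not invariant]
(D) x - y  ->  (y) - (x) = -x + y   [differs from x - y: not invariant]

Only option (B), x + y, is unchanged by the transformation.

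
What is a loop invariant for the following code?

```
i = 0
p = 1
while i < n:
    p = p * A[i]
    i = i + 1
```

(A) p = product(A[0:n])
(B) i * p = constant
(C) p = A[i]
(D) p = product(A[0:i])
D

A loop invariant must hold before the first iteration and be re-established by every execution of the body.

(D) p = product(A[0:i]): Initially i = 0 and p = 1 = product of the empty slice A[0:0]. If p = product(A[0:i]) holds at the top of an iteration, the body sets p to product(A[0:i]) * A[i] = product(A[0:i+1]) and then i to i+1, so the property is restored. At exit i = n, giving p = product(A[0:n]).

The other options fail:
(A) p = product(A[0:n]): false before the loop (p = 1, not the full product) -- it only becomes true at exit.
(B) i * p = constant: initially i * p = 0, but after one iteration it is 1 * A[0], which is nonzero in general.
(C) p = A[i]: after the first iteration p = A[0] but i = 1; in general p is a product of several elements, not a single one.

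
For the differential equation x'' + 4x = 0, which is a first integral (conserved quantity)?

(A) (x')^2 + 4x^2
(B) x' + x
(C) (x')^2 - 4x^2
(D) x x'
A

A first integral I satisfies dI/dt = 0 along every solution. Differentiate each option and use the equation of motion:
(A) d/dt[(x')^2 + 4x^2] = 2x'x'' + 8x x' = 2x'(-4x) + 8x x' = 0
(B) d/dt[x' + x] = x'' + x' = -4x + x', not identically 0
(C) d/dt[(x')^2 - 4x^2] = 2x'x'' - 8x x' = -16x x', not identically 0
(D) d/dt[x x'] = (x')^2 + x x'' = (x')^2 - 4x^2, not identically 0

Only (A) has zero time-derivative. So the energy-like quantity (x')^2 + 4x^2 is the first integral.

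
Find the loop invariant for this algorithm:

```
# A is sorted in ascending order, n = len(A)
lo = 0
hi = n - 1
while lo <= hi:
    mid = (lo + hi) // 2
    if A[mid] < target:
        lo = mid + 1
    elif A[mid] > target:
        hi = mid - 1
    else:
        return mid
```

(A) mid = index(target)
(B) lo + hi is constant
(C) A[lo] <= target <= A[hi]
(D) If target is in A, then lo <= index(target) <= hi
D

A loop invariant must hold before the first iteration and be re-established by every execution of the body.

(D) If target is in A, then lo <= index(target) <= hi: Before the loop [lo, hi] = [0, n-1] covers every index. When A[mid] < target, sortedness puts target strictly to the right of mid, so setting lo = mid + 1 keeps index(target) in [lo, hi]; symmetrically for hi = mid - 1. Hence 'if target is in A then lo <= index(target) <= hi' holds after every iteration, and when lo > hi it proves target is absent.

The other options fail:
(A) mid = index(target): mid is just the current probe; it equals index(target) only on the iteration that returns.
(B) lo + hi is constant: each iteration moves exactly one of lo, hi, so lo + hi changes (e.g. 0 + (n-1) becomes (mid+1) + (n-1)).
(C) A[lo] <= target <= A[hi]: fails when target is not in A (e.g. target < A[0] already violates it before the loop), so it is not maintained in general.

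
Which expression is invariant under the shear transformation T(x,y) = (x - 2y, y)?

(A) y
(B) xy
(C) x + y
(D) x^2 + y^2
A

Under the shear T(x,y) = (x - 2y, y):
Substitute the transformed coordinates into each option and compare with the original:
(A) y  ->  (y) = y   [equals y: invariant]
(B) xy  ->  (x - 2y)(y) = xy - 2y^2   [differs from xy: not invariant]
(C) x + y  ->  (x - 2y) + (y) = x - y   [differs from x + y: not invariant]
(D) x^2 + y^2  ->  (x - 2y)^2 + (y)^2 = x^2 - 4xy + 5y^2   [differs from x^2 + y^2: not invariant]

Only option (A), y, is unchanged by the transformation.
A horizontal shear moves points parallel to the x-axis, so the y-coordinate (and any function of y alone) is unchanged.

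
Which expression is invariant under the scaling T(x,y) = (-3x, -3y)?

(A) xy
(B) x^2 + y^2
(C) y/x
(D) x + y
C

Under the uniform scaling T(x,y) = (-3x, -3y):
Substitute the transformed coordinates into each option and compare with the original:
(A) xy  ->  (-3x)(-3y) = 9xy   [differs from xy: not invariant]
(B) x^2 + y^2  ->  (-3x)^2 + (-3y)^2 = 9x^2 + 9y^2   [differs from x^2 + y^2: not invariant]
(C) y/x  ->  (-3y)/(-3x) = y/x   [equals y/x: invariant]
(D) x + y  ->  (-3x) + (-3y) = -3x - 3y   [differs from x + y: not invariant]

Only option (C), y/x, is unchanged by the transformation.
The common factor -3 cancels in a ratio of coordinates, while sums, products and sums of squares pick up factors of -3 or 9.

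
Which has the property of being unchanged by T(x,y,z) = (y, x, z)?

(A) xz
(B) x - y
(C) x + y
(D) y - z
C

Apply T(x,y,z) = (y, x, z) to each option, i.e. replace (x, y, z) by the transformed coordinates.
Substitute the transformed coordinates into each option and compare with the original:
(A) xz  ->  (y)(z) = yz   [differs from xz: not invariant]
(B) x - y  ->  (y) - (x) = -x + y   [differs from x - y: not invariant]
(C) x + y  ->  (y) + (x) = x + y   [equals x + y: invariant]
(D) y - z  ->  (x) - (z) = x - z   [differs from y - z: not invariant]

Only option (C), x + y, is unchanged by the transformation.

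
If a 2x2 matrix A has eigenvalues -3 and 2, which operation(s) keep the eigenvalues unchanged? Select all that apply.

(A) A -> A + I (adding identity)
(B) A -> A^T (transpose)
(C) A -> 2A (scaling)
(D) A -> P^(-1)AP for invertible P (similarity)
B and D

Eigenvalues are preserved by:
1. Similarity transformations: A -> P^(-1)AP (same characteristic polynomial)
2. Transpose: A^T has the same eigenvalues as A

Eigenvalues are NOT preserved by:
- Adding identity: eigenvalues become -3+1, 2+1
- Scaling: eigenvalues become -6, 4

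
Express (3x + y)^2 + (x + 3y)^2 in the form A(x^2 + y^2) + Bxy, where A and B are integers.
10(x^2 + y^2) + 12xy

Expanding: (3x + y)^2 = 9x^2 + 6xy + y^2
(x + 3y)^2 = x^2 + 6xy + 9y^2
Sum = (9+1)(x^2+y^2) + 12xy = 10(x^2 + y^2) + 12xy
This is symmetric in x and y.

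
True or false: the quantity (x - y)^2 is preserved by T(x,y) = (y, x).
True

Substitute T(x,y) = (y, x) into the expression and compare with the original.

Original: (x - y)^2
After applying T: ((y) - (x))^2 = x^2 - 2xy + y^2

This is identical to the original (x - y)^2, so the expression is invariant.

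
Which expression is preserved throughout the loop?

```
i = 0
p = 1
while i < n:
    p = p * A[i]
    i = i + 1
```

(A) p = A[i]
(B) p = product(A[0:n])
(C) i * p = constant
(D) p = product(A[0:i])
D

A loop invariant must hold before the first iteration and be re-established by every execution of the body.

(D) p = product(A[0:i]): Initially i = 0 and p = 1 = product of the empty slice A[0:0]. If p = product(A[0:i]) holds at the top of an iteration, the body sets p to product(A[0:i]) * A[i] = product(A[0:i+1]) and then i to i+1, so the property is restored. At exit i = n, giving p = product(A[0:n]).

The other options fail:
(A) p = A[i]: after the first iteration p = A[0] but i = 1; in general p is a product of several elements, not a single one.
(B) p = product(A[0:n]): false before the loop (p = 1, not the full product) -- it only becomes true at exit.
(C) i * p = constant: initially i * p = 0, but after one iteration it is 1 * A[0], which is nonzero in general.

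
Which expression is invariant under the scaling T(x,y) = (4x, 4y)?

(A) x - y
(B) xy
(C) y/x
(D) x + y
C

Under the uniform scaling T(x,y) = (4x, 4y):
Substitute the transformed coordinates into each option and compare with the original:
(A) x - y  ->  (4x) - (4y) = 4x - 4y   [differs from x - y: not invariant]
(B) xy  ->  (4x)(4y) = 16xy   [differs from xy: not invariant]
(C) y/x  ->  (4y)/(4x) = y/x   [equals y/x: invariant]
(D) x + y  ->  (4x) + (4y) = 4x + 4y   [differs from x + y: not invariant]

Only option (C), y/x, is unchanged by the transformation.
The common factor 4 cancels in a ratio of coordinates, while sums, products and sums of squares pick up factors of 4 or 16.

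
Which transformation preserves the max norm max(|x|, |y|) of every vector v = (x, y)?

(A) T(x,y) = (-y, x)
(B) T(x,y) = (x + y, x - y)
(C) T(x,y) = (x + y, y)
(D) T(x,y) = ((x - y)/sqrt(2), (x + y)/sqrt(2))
A

A transformation preserves a norm if ||T(v)|| = ||v|| for every v; a single vector where the norm changes rules an option out.

(A) T(x,y) = (-y, x): preserves the norm -- it only permutes the coordinates and/or flips signs, which leaves max(|x|, |y|) unchanged.
(B) T(x,y) = (x + y, x - y): v = (1, 1) has norm max(|1|, |1|) = 1, but T(v) = (2, 0) has norm 2 -- not preserved.
(C) T(x,y) = (x + y, y): v = (1, 1) has norm max(|1|, |1|) = 1, but T(v) = (2, 1) has norm 2 -- not preserved.
(D) T(x,y) = ((x - y)/sqrt(2), (x + y)/sqrt(2)): v = (1, 0) has norm max(|1|, |0|) = 1, but T(v) = (sqrt(2)/2, sqrt(2)/2) has norm sqrt(2)/2 -- not preserved.

Therefore the answer is (A).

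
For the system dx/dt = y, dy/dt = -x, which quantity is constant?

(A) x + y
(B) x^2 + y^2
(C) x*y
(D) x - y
B

A first integral I satisfies dI/dt = 0 along every solution. Differentiate each option and use the equation of motion:
(A) d/dt[x + y] = y + (-x) = y - x, not identically 0
(B) d/dt[x^2 + y^2] = 2x*dx/dt + 2y*dy/dt = 2x*y + 2y*(-x) = 0
(C) d/dt[x*y] = (dx/dt)y + x(dy/dt) = y^2 - x^2, not identically 0
(D) d/dt[x - y] = y - (-x) = x + y, not identically 0

Only (B) has zero time-derivative. So x^2 + y^2 (the squared radius; trajectories are circles) is the conserved quantity.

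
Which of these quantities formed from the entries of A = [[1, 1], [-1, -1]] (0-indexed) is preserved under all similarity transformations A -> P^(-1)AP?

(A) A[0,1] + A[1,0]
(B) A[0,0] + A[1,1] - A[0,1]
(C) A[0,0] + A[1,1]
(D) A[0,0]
C

A[0,0] + A[1,1] is the trace of A. By the cyclic property of the trace, tr(P^(-1)AP) = tr(APP^(-1)) = tr(A), so it is the same for every matrix similar to A.

The other combinations are not similarity invariants. For example, take P = [[2, 1], [1, 1]] (det P = 1), so P^(-1) = [[1, -1], [-1, 2]] and
B = P^(-1)AP = [[6, 4], [-9, -6]].
Evaluating each option on A and on B:
(A) A[0,1] + A[1,0]: 0 for A, -5 for B -> changes
(B) A[0,0] + A[1,1] - A[0,1]: -1 for A, -4 for B -> changes
(C) A[0,0] + A[1,1]: 0 for A, 0 for B -> unchanged
(D) A[0,0]: 1 for A, 6 for B -> changes

Only (C) A[0,0] + A[1,1] = 0 survives (and it does so for every P, not just this one), so it is the invariant.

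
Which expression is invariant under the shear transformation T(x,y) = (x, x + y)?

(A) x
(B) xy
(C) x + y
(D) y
A

Under the shear T(x,y) = (x, x + y):
Substitute the transformed coordinates into each option and compare with the original:
(A) x  ->  (x) = x   [equals x: invariant]
(B) xy  ->  (x)(x + y) = x^2 + xy   [differs from xy: not invariant]
(C) x + y  ->  (x) + (x + y) = 2x + y   [differs from x + y: not invariant]
(D) y  ->  (x + y) = x + y   [differs from y: not invariant]

Only option (A), x, is unchanged by the transformation.
A vertical shear moves points parallel to the y-axis, so the x-coordinate (and any function of x alone) is unchanged.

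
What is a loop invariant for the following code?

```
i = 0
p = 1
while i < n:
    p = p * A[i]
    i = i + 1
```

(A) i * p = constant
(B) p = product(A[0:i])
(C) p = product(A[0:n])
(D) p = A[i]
B

A loop invariant must hold before the first iteration and be re-established by every execution of the body.

(B) p = product(A[0:i]): Initially i = 0 and p = 1 = product of the empty slice A[0:0]. If p = product(A[0:i]) holds at the top of an iteration, the body sets p to product(A[0:i]) * A[i] = product(A[0:i+1]) and then i to i+1, so the property is restored. At exit i = n, giving p = product(A[0:n]).

The other options fail:
(A) i * p = constant: initially i * p = 0, but after one iteration it is 1 * A[0], which is nonzero in general.
(C) p = product(A[0:n]): false before the loop (p = 1, not the full product) -- it only becomes true at exit.
(D) p = A[i]: after the first iteration p = A[0] but i = 1; in general p is a product of several elements, not a single one.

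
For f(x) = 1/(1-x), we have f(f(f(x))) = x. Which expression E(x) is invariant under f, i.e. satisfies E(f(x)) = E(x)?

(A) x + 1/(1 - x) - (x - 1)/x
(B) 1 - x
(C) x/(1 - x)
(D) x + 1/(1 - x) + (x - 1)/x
D

Replace x by f(x) = 1/(1 - x) in each option and simplify. As a quick numerical cross-check, also compare E(4) with E(f(4)) = E(-1/3).

(A) x + 1/(1 - x) - (x - 1)/x  ->  (1/(1 - x)) + 1/(1 - (1/(1 - x))) - ((1/(1 - x)) - 1)/(1/(1 - x)) = (x^2(1 - x) - x + (x - 1)^2)/(x(x - 1)); check: E(4) = 35/12 but E(-1/3) = -43/12.   [not invariant]
(B) 1 - x  ->  1 - (1/(1 - x)) = x/(x - 1); check: E(4) = -3 but E(-1/3) = 4/3.   [not invariant]
(C) x/(1 - x)  ->  (1/(1 - x))/(1 - (1/(1 - x))) = -1/x; check: E(4) = -4/3 but E(-1/3) = -1/4.   [not invariant]
(D) x + 1/(1 - x) + (x - 1)/x  ->  (1/(1 - x)) + 1/(1 - (1/(1 - x))) + ((1/(1 - x)) - 1)/(1/(1 - x)), which simplifies back to x + 1/(1 - x) + (x - 1)/x; check: E(4) = 53/12, E(-1/3) = 53/12.   [invariant]

Only (D) is unchanged. Indeed f(f(x)) = 1/(1 - 1/(1-x)) = (1-x)/(-x) = (x-1)/x, so E(x) = x + f(x) + f(f(x)) is the sum over the whole 3-cycle; applying f just permutes the three terms cyclically (x -> f(x) -> f(f(x)) -> x), leaving the sum unchanged.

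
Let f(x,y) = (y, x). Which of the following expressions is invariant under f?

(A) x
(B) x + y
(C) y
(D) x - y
B

For f(x,y) = (y, x):
After applying f: x' = y, y' = x. So x' + y' = y + x = x + y.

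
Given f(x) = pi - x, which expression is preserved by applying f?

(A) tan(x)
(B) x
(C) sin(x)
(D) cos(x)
C

For f(x) = pi - x:
sin(pi - x) = sin(x), so sine is invariant under this transformation.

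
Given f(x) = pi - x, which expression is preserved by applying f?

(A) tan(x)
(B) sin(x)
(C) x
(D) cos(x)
B

For f(x) = pi - x:
sin(pi - x) = sin(x), so sine is invariant under this transformation.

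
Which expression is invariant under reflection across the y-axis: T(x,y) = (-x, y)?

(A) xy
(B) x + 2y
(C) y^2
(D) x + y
C

The map is reflection across the y-axis: T(x,y) = (-x, y).
Substitute the transformed coordinates into each option and compare with the original:
(A) xy  ->  (-x)(y) = -xy   [differs from xy: not invariant]
(B) x + 2y  ->  (-x) + 2(y) = -x + 2y   [differs from x + 2y: not invariant]
(C) y^2  ->  (y)^2 = y^2   [equals y^2: invariant]
(D) x + y  ->  (-x) + (y) = -x + y   [differs from x + y: not invariant]

Only option (C), y^2, is unchanged by the transformation.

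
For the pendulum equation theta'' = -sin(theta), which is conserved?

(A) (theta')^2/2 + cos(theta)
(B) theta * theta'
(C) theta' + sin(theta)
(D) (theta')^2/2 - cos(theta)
D

A first integral I satisfies dI/dt = 0 along every solution. Differentiate each option and use the equation of motion:
(A) d/dt[(theta')^2/2 + cos(theta)] = theta' theta'' - sin(theta) theta' = -2 theta' sin(theta), not identically 0
(B) d/dt[theta * theta'] = (theta')^2 + theta theta'' = (theta')^2 - theta sin(theta), not identically 0
(C) d/dt[theta' + sin(theta)] = theta'' + cos(theta) theta' = -sin(theta) + theta' cos(theta), not identically 0
(D) d/dt[(theta')^2/2 - cos(theta)] = theta' theta'' + sin(theta) theta' = theta'(-sin(theta)) + theta' sin(theta) = 0

Only (D) has zero time-derivative. This is the total energy: kinetic (theta')^2/2 plus potential -cos(theta).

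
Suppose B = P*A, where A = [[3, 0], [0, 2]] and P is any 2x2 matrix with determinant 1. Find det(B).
6

By the multiplicative property of determinants, det(B) = det(P*A) = det(P) * det(A) = det(A),
so the determinant is invariant under multiplication by any determinant-1 matrix; we just need det(A).

det(A) = (3)(2) - (0)(0) = 6 - 0 = 6

Therefore det(B) = 1 * 6 = 6.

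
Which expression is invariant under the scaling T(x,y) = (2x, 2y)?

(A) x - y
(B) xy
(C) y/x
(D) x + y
C

Under the uniform scaling T(x,y) = (2x, 2y):
Substitute the transformed coordinates into each option and compare with the original:
(A) x - y  ->  (2x) - (2y) = 2x - 2y   [differs from x - y: not invariant]
(B) xy  ->  (2x)(2y) = 4xy   [differs from xy: not invariant]
(C) y/x  ->  (2y)/(2x) = y/x   [equals y/x: invariant]
(D) x + y  ->  (2x) + (2y) = 2x + 2y   [differs from x + y: not invariant]

Only option (C), y/x, is unchanged by the transformation.
The common factor 2 cancels in a ratio of coordinates, while sums, products and sums of squares pick up factors of 2 or 4.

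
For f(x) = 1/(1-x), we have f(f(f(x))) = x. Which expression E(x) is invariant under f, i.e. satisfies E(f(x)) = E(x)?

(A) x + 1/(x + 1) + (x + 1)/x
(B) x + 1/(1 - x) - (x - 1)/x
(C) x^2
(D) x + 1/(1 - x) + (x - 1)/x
D

Replace x by f(x) = 1/(1 - x) in each option and simplify. As a quick numerical cross-check, also compare E(3) with E(f(3)) = E(-1/2).

(A) x + 1/(x + 1) + (x + 1)/x  ->  (1/(1 - x)) + 1/((1/(1 - x)) + 1) + ((1/(1 - x)) + 1)/(1/(1 - x)) = (-x^3 + 6x^2 - 11x + 7)/(x^2 - 3x + 2); check: E(3) = 55/12 but E(-1/2) = 1/2.   [not invariant]
(B) x + 1/(1 - x) - (x - 1)/x  ->  (1/(1 - x)) + 1/(1 - (1/(1 - x))) - ((1/(1 - x)) - 1)/(1/(1 - x)) = (x^2(1 - x) - x + (x - 1)^2)/(x(x - 1)); check: E(3) = 11/6 but E(-1/2) = -17/6.   [not invariant]
(C) x^2  ->  (1/(1 - x))^2 = (x - 1)^(-2); check: E(3) = 9 but E(-1/2) = 1/4.   [not invariant]
(D) x + 1/(1 - x) + (x - 1)/x  ->  (1/(1 - x)) + 1/(1 - (1/(1 - x))) + ((1/(1 - x)) - 1)/(1/(1 - x)), which simplifies back to x + 1/(1 - x) + (x - 1)/x; check: E(3) = 19/6, E(-1/2) = 19/6.   [invariant]

Only (D) is unchanged. Indeed f(f(x)) = 1/(1 - 1/(1-x)) = (1-x)/(-x) = (x-1)/x, so E(x) = x + f(x) + f(f(x)) is the sum over the whole 3-cycle; applying f just permutes the three terms cyclically (x -> f(x) -> f(f(x)) -> x), leaving the sum unchanged.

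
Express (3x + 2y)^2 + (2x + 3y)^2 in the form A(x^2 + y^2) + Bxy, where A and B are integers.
13(x^2 + y^2) + 24xy

Expanding: (3x + 2y)^2 = 9x^2 + 12xy + 4y^2
(2x + 3y)^2 = 4x^2 + 12xy + 9y^2
Sum = (9+4)(x^2+y^2) + 24xy = 13(x^2 + y^2) + 24xy
This is symmetric in x and y.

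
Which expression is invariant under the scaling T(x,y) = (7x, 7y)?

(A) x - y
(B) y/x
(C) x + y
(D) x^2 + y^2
B

Under the uniform scaling T(x,y) = (7x, 7y):
Substitute the transformed coordinates into each option and compare with the original:
(A) x - y  ->  (7x) - (7y) = 7x - 7y   [differs from x - y: not invariant]
(B) y/x  ->  (7y)/(7x) = y/x   [equals y/x: invariant]
(C) x + y  ->  (7x) + (7y) = 7x + 7y   [differs from x + y: not invariant]
(D) x^2 + y^2  ->  (7x)^2 + (7y)^2 = 49x^2 + 49y^2   [differs from x^2 + y^2: not invariant]

Only option (B), y/x, is unchanged by the transformation.
The common factor 7 cancels in a ratio of coordinates, while sums, products and sums of squares pick up factors of 7 or 49.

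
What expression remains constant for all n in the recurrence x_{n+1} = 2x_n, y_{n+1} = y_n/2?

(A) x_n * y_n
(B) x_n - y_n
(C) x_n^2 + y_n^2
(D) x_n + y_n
A

For the recurrence x_{n+1} = 2x_n, y_{n+1} = y_n/2:

x_{n+1} * y_{n+1} = (2x_n) * (y_n/2) = x_n * y_n
The product is conserved.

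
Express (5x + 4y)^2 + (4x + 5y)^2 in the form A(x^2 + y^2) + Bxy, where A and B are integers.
41(x^2 + y^2) + 80xy

Expanding: (5x + 4y)^2 = 25x^2 + 40xy + 16y^2
(4x + 5y)^2 = 16x^2 + 40xy + 25y^2
Sum = (25+16)(x^2+y^2) + 80xy = 41(x^2 + y^2) + 80xy
This is symmetric in x and y.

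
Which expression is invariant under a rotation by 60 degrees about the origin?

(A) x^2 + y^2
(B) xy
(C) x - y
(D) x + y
A

A rotation by 60 degrees sends (x, y) to (x/2 - sqrt(3)y/2, sqrt(3)x/2 + y/2).
Substitute the transformed coordinates into each option and compare with the original:
(A) x^2 + y^2  ->  (x/2 - sqrt(3)y/2)^2 + (sqrt(3)x/2 + y/2)^2 = x^2 + y^2   [equals x^2 + y^2: invariant]
(B) xy  ->  (x/2 - sqrt(3)y/2)(sqrt(3)x/2 + y/2) = sqrt(3)x^2/4 - xy/2 - sqrt(3)y^2/4   [differs from xy: not invariant]
(C) x - y  ->  (x/2 - sqrt(3)y/2) - (sqrt(3)x/2 + y/2) = -sqrt(3)x/2 + x/2 - sqrt(3)y/2 - y/2   [differs from x - y: not invariant]
(D) x + y  ->  (x/2 - sqrt(3)y/2) + (sqrt(3)x/2 + y/2) = x/2 + sqrt(3)x/2 - sqrt(3)y/2 + y/2   [differs from x + y: not invariant]

Only option (A), x^2 + y^2, is unchanged by the transformation.
Geometrically, x^2 + y^2 is the squared distance from the origin, which every rotation about the origin preserves.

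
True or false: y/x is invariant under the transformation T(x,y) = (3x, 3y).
True

Substitute T(x,y) = (3x, 3y) into the expression and compare with the original.

Original: y/x
After applying T: (3y)/(3x) = y/x

This is identical to the original y/x, so the expression is invariant.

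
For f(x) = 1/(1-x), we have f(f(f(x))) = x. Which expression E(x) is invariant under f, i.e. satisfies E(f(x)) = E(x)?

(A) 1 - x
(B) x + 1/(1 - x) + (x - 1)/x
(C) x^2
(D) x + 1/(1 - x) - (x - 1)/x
B

Replace x by f(x) = 1/(1 - x) in each option and simplify. As a quick numerical cross-check, also compare E(5) with E(f(5)) = E(-1/4).

(A) 1 - x  ->  1 - (1/(1 - x)) = x/(x - 1); check: E(5) = -4 but E(-1/4) = 5/4.   [not invariant]
(B) x + 1/(1 - x) + (x - 1)/x  ->  (1/(1 - x)) + 1/(1 - (1/(1 - x))) + ((1/(1 - x)) - 1)/(1/(1 - x)), which simplifies back to x + 1/(1 - x) + (x - 1)/x; check: E(5) = 111/20, E(-1/4) = 111/20.   [invariant]
(C) x^2  ->  (1/(1 - x))^2 = (x - 1)^(-2); check: E(5) = 25 but E(-1/4) = 1/16.   [not invariant]
(D) x + 1/(1 - x) - (x - 1)/x  ->  (1/(1 - x)) + 1/(1 - (1/(1 - x))) - ((1/(1 - x)) - 1)/(1/(1 - x)) = (x^2(1 - x) - x + (x - 1)^2)/(x(x - 1)); check: E(5) = 79/20 but E(-1/4) = -89/20.   [not invariant]

Only (B) is unchanged. Indeed f(f(x)) = 1/(1 - 1/(1-x)) = (1-x)/(-x) = (x-1)/x, so E(x) = x + f(x) + f(f(x)) is the sum over the whole 3-cycle; applying f just permutes the three terms cyclically (x -> f(x) -> f(f(x)) -> x), leaving the sum unchanged.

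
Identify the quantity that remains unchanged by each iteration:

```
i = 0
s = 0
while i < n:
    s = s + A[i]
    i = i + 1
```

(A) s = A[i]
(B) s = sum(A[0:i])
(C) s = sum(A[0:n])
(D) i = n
B

A loop invariant must hold before the first iteration and be re-established by every execution of the body.

(B) s = sum(A[0:i]): Initially i = 0 and s = 0 = sum of the empty slice A[0:0]. If s = sum(A[0:i]) holds at the top of an iteration, the body sets s to sum(A[0:i]) + A[i] = sum(A[0:i+1]) and then i to i+1, so s = sum(A[0:i]) holds again. At exit i = n, giving s = sum(A[0:n]).

The other options fail:
(A) s = A[i]: after the first iteration s = A[0] but i = 1, so s = A[i] compares s with the wrong element (and fails in general).
(C) s = sum(A[0:n]): false before the loop (s = 0, not the full sum) -- it only becomes true at exit.
(D) i = n: false initially (i = 0); it is the exit condition, not an invariant.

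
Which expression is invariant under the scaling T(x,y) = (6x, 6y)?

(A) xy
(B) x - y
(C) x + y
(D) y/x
D

Under the uniform scaling T(x,y) = (6x, 6y):
Substitute the transformed coordinates into each option and compare with the original:
(A) xy  ->  (6x)(6y) = 36xy   [differs from xy: not invariant]
(B) x - y  ->  (6x) - (6y) = 6x - 6y   [differs from x - y: not invariant]
(C) x + y  ->  (6x) + (6y) = 6x + 6y   [differs from x + y: not invariant]
(D) y/x  ->  (6y)/(6x) = y/x   [equals y/x: invariant]

Only option (D), y/x, is unchanged by the transformation.
The common factor 6 cancels in a ratio of coordinates, while sums, products and sums of squares pick up factors of 6 or 36.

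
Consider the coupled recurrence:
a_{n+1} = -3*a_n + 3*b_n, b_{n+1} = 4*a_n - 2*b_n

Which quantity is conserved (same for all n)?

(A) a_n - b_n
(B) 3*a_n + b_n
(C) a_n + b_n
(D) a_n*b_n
C

Replace a_n by a_{n+1} = -3*a_n + 3*b_n and b_n by b_{n+1} = 4*a_n - 2*b_n in each option and simplify:
(A) a_n - b_n  ->  (-3*a_n + 3*b_n) - (4*a_n - 2*b_n) = -7*a_n + 5*b_n   [not conserved]
(B) 3*a_n + b_n  ->  3*(-3*a_n + 3*b_n) + (4*a_n - 2*b_n) = -5*a_n + 7*b_n   [not conserved]
(C) a_n + b_n  ->  (-3*a_n + 3*b_n) + (4*a_n - 2*b_n) = a_n + b_n   [conserved]
(D) a_n*b_n  ->  (-3*a_n + 3*b_n)*(4*a_n - 2*b_n) = -12*a_n^2 + 18*a_n*b_n - 6*b_n^2   [not conserved]

Only (C) a_n + b_n returns to itself after one step, so it is the conserved quantity.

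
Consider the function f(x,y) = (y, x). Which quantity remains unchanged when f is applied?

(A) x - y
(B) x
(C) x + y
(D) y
C

For f(x,y) = (y, x):
After applying f: x' = y, y' = x. So x' + y' = y + x = x + y.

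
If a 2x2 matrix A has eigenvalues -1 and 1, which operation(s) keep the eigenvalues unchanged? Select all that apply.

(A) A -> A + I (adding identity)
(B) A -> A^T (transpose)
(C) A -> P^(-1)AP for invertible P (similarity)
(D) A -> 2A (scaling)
B and C

Eigenvalues are preserved by:
1. Similarity transformations: A -> P^(-1)AP (same characteristic polynomial)
2. Transpose: A^T has the same eigenvalues as A

Eigenvalues are NOT preserved by:
- Adding identity: eigenvalues become -1+1, 1+1
- Scaling: eigenvalues become -2, 2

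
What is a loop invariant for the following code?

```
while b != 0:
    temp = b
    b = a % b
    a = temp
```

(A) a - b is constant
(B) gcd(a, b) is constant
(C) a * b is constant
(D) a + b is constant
B

A loop invariant must hold before the first iteration and be re-established by every execution of the body.

(B) gcd(a, b) is constant: One iteration replaces (a, b) by (b, a mod b). Since a mod b = a - q*b for an integer q, any common divisor of a and b divides b and a mod b, and conversely; hence gcd(b, a mod b) = gcd(a, b). For instance (22, 5) -> (5, 2) keeps gcd = 1. At exit b = 0 and a = gcd of the original inputs.

The other options fail:
(A) a - b is constant: e.g. (a, b) = (22, 5) -> (5, 2): the difference goes from 17 to 3.
(C) a * b is constant: e.g. (a, b) = (22, 5) -> (5, 2): the product goes from 110 to 10.
(D) a + b is constant: e.g. (a, b) = (22, 5) -> (5, 2): the sum goes from 27 to 7.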